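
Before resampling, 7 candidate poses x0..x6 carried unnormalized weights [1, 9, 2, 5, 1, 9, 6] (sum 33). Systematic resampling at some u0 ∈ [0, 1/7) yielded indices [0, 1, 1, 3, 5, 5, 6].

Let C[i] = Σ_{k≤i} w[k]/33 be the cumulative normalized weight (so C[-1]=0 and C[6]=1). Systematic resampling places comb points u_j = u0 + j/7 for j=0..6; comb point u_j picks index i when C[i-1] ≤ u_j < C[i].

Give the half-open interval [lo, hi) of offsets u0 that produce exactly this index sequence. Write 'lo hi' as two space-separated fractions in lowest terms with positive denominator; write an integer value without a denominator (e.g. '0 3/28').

0 4/231

C = [1/33, 10/33, 4/11, 17/33, 6/11, 9/11, 1]
j=0 picked index 0: u0 ∈ [0, 1/33)
j=1 picked index 1: u0 ∈ [-26/231, 37/231)
j=2 picked index 1: u0 ∈ [-59/231, 4/231)
j=3 picked index 3: u0 ∈ [-5/77, 20/231)
j=4 picked index 5: u0 ∈ [-2/77, 19/77)
j=5 picked index 5: u0 ∈ [-13/77, 8/77)
j=6 picked index 6: u0 ∈ [-3/77, 1/7)
intersection: [0, 4/231)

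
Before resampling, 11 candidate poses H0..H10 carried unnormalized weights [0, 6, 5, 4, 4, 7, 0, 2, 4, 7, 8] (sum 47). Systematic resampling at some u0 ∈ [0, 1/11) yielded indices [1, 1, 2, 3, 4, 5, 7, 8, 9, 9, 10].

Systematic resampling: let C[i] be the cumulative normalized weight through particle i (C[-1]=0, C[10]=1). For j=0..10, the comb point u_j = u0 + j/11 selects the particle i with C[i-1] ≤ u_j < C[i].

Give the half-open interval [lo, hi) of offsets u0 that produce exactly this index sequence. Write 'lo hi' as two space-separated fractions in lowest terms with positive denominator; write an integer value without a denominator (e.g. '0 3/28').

4/517 6/517

C = [0, 6/47, 11/47, 15/47, 19/47, 26/47, 26/47, 28/47, 32/47, 39/47, 1]
j=0 picked index 1: u0 ∈ [0, 6/47)
j=1 picked index 1: u0 ∈ [-1/11, 19/517)
j=2 picked index 2: u0 ∈ [-28/517, 27/517)
j=3 picked index 3: u0 ∈ [-20/517, 24/517)
j=4 picked index 4: u0 ∈ [-23/517, 21/517)
j=5 picked index 5: u0 ∈ [-26/517, 51/517)
j=6 picked index 7: u0 ∈ [4/517, 26/517)
j=7 picked index 8: u0 ∈ [-21/517, 23/517)
j=8 picked index 9: u0 ∈ [-24/517, 53/517)
j=9 picked index 9: u0 ∈ [-71/517, 6/517)
j=10 picked index 10: u0 ∈ [-41/517, 1/11)
intersection: [4/517, 6/517)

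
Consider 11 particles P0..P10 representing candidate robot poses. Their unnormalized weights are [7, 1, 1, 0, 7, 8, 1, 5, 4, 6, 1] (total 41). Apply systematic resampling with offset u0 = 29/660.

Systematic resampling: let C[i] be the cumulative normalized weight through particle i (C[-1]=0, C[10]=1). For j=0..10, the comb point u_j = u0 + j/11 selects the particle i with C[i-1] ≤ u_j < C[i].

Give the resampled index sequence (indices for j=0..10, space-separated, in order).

0 0 4 4 5 5 6 7 8 9 9

C = [7/41, 8/41, 9/41, 9/41, 16/41, 24/41, 25/41, 30/41, 34/41, 40/41, 1]
j=0: u_0=29/660 ∈ [0, 7/41) → index 0
j=1: u_1=89/660 ∈ [0, 7/41) → index 0
j=2: u_2=149/660 ∈ [9/41, 16/41) → index 4
j=3: u_3=19/60 ∈ [9/41, 16/41) → index 4
j=4: u_4=269/660 ∈ [16/41, 24/41) → index 5
j=5: u_5=329/660 ∈ [16/41, 24/41) → index 5
j=6: u_6=389/660 ∈ [24/41, 25/41) → index 6
j=7: u_7=449/660 ∈ [25/41, 30/41) → index 7
j=8: u_8=509/660 ∈ [30/41, 34/41) → index 8
j=9: u_9=569/660 ∈ [34/41, 40/41) → index 9
j=10: u_10=629/660 ∈ [34/41, 40/41) → index 9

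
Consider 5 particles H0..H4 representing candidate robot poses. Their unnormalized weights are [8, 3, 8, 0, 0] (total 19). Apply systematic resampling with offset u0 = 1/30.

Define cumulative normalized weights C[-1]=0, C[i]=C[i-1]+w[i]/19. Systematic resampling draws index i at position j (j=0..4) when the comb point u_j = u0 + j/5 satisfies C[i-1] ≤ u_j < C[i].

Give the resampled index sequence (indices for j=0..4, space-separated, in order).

0 0 1 2 2

C = [8/19, 11/19, 1, 1, 1]
j=0: u_0=1/30 ∈ [0, 8/19) → index 0
j=1: u_1=7/30 ∈ [0, 8/19) → index 0
j=2: u_2=13/30 ∈ [8/19, 11/19) → index 1
j=3: u_3=19/30 ∈ [11/19, 1) → index 2
j=4: u_4=5/6 ∈ [11/19, 1) → index 2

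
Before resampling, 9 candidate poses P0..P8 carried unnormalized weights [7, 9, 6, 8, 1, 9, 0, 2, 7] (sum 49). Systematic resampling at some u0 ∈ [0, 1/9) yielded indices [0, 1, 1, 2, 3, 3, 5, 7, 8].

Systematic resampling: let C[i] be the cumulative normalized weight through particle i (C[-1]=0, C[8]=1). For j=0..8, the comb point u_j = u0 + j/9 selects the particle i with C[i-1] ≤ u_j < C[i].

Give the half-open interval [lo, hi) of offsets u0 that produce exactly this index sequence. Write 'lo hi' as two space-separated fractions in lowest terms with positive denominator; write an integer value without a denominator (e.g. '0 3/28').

17/441 25/441

C = [1/7, 16/49, 22/49, 30/49, 31/49, 40/49, 40/49, 6/7, 1]
j=0 picked index 0: u0 ∈ [0, 1/7)
j=1 picked index 1: u0 ∈ [2/63, 95/441)
j=2 picked index 1: u0 ∈ [-5/63, 46/441)
j=3 picked index 2: u0 ∈ [-1/147, 17/147)
j=4 picked index 3: u0 ∈ [2/441, 74/441)
j=5 picked index 3: u0 ∈ [-47/441, 25/441)
j=6 picked index 5: u0 ∈ [-5/147, 22/147)
j=7 picked index 7: u0 ∈ [17/441, 5/63)
j=8 picked index 8: u0 ∈ [-2/63, 1/9)
intersection: [17/441, 25/441)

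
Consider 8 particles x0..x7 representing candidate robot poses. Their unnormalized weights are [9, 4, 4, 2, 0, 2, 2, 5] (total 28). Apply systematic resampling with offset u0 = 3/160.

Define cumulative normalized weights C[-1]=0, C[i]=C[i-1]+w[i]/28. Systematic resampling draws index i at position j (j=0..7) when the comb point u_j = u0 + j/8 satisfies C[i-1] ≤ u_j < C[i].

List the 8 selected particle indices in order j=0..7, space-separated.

0 0 0 1 2 3 6 7

C = [9/28, 13/28, 17/28, 19/28, 19/28, 3/4, 23/28, 1]
j=0: u_0=3/160 ∈ [0, 9/28) → index 0
j=1: u_1=23/160 ∈ [0, 9/28) → index 0
j=2: u_2=43/160 ∈ [0, 9/28) → index 0
j=3: u_3=63/160 ∈ [9/28, 13/28) → index 1
j=4: u_4=83/160 ∈ [13/28, 17/28) → index 2
j=5: u_5=103/160 ∈ [17/28, 19/28) → index 3
j=6: u_6=123/160 ∈ [3/4, 23/28) → index 6
j=7: u_7=143/160 ∈ [23/28, 1) → index 7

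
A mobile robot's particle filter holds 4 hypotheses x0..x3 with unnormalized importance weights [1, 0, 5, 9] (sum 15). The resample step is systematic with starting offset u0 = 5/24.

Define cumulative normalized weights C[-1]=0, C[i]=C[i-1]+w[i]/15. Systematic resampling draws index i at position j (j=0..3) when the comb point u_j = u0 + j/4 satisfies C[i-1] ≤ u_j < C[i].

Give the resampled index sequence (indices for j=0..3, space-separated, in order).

2 3 3 3

C = [1/15, 1/15, 2/5, 1]
j=0: u_0=5/24 ∈ [1/15, 2/5) → index 2
j=1: u_1=11/24 ∈ [2/5, 1) → index 3
j=2: u_2=17/24 ∈ [2/5, 1) → index 3
j=3: u_3=23/24 ∈ [2/5, 1) → index 3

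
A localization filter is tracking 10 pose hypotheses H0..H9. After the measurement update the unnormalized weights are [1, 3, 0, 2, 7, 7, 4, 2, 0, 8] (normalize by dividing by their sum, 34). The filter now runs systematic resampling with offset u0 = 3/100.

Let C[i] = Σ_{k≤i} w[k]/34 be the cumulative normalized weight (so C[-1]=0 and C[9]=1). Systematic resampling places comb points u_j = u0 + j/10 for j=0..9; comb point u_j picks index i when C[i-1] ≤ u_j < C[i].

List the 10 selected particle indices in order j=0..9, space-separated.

1 3 4 4 5 5 6 7 9 9

C = [1/34, 2/17, 2/17, 3/17, 13/34, 10/17, 12/17, 13/17, 13/17, 1]
j=0: u_0=3/100 ∈ [1/34, 2/17) → index 1
j=1: u_1=13/100 ∈ [2/17, 3/17) → index 3
j=2: u_2=23/100 ∈ [3/17, 13/34) → index 4
j=3: u_3=33/100 ∈ [3/17, 13/34) → index 4
j=4: u_4=43/100 ∈ [13/34, 10/17) → index 5
j=5: u_5=53/100 ∈ [13/34, 10/17) → index 5
j=6: u_6=63/100 ∈ [10/17, 12/17) → index 6
j=7: u_7=73/100 ∈ [12/17, 13/17) → index 7
j=8: u_8=83/100 ∈ [13/17, 1) → index 9
j=9: u_9=93/100 ∈ [13/17, 1) → index 9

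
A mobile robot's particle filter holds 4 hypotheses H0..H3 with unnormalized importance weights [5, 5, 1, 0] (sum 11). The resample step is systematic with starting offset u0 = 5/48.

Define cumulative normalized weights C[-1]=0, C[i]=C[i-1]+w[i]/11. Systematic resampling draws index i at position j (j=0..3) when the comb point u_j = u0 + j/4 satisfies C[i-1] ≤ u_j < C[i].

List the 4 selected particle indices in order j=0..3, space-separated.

0 0 1 1

C = [5/11, 10/11, 1, 1]
j=0: u_0=5/48 ∈ [0, 5/11) → index 0
j=1: u_1=17/48 ∈ [0, 5/11) → index 0
j=2: u_2=29/48 ∈ [5/11, 10/11) → index 1
j=3: u_3=41/48 ∈ [5/11, 10/11) → index 1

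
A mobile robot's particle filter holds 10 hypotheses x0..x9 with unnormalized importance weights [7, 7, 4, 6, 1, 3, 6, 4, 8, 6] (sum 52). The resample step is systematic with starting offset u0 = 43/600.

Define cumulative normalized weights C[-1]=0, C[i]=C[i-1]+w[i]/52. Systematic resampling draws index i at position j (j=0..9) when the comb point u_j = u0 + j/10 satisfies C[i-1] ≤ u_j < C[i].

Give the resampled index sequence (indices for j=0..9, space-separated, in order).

0 1 2 3 4 6 7 8 8 9

C = [7/52, 7/26, 9/26, 6/13, 25/52, 7/13, 17/26, 19/26, 23/26, 1]
j=0: u_0=43/600 ∈ [0, 7/52) → index 0
j=1: u_1=103/600 ∈ [7/52, 7/26) → index 1
j=2: u_2=163/600 ∈ [7/26, 9/26) → index 2
j=3: u_3=223/600 ∈ [9/26, 6/13) → index 3
j=4: u_4=283/600 ∈ [6/13, 25/52) → index 4
j=5: u_5=343/600 ∈ [7/13, 17/26) → index 6
j=6: u_6=403/600 ∈ [17/26, 19/26) → index 7
j=7: u_7=463/600 ∈ [19/26, 23/26) → index 8
j=8: u_8=523/600 ∈ [19/26, 23/26) → index 8
j=9: u_9=583/600 ∈ [23/26, 1) → index 9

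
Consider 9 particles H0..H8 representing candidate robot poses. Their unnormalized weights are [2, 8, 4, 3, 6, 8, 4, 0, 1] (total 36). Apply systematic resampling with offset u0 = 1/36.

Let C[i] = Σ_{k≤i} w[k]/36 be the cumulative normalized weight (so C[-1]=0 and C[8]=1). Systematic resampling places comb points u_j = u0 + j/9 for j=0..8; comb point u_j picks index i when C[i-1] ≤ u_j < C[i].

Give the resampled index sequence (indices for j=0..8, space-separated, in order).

0 1 1 2 4 4 5 5 6

C = [1/18, 5/18, 7/18, 17/36, 23/36, 31/36, 35/36, 35/36, 1]
j=0: u_0=1/36 ∈ [0, 1/18) → index 0
j=1: u_1=5/36 ∈ [1/18, 5/18) → index 1
j=2: u_2=1/4 ∈ [1/18, 5/18) → index 1
j=3: u_3=13/36 ∈ [5/18, 7/18) → index 2
j=4: u_4=17/36 ∈ [17/36, 23/36) → index 4
j=5: u_5=7/12 ∈ [17/36, 23/36) → index 4
j=6: u_6=25/36 ∈ [23/36, 31/36) → index 5
j=7: u_7=29/36 ∈ [23/36, 31/36) → index 5
j=8: u_8=11/12 ∈ [31/36, 35/36) → index 6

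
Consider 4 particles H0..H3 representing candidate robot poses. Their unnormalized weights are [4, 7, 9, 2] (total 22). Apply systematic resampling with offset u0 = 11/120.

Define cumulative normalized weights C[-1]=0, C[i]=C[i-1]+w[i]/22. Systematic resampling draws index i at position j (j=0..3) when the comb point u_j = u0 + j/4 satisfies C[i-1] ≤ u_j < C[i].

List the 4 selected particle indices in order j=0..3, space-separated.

C = [2/11, 1/2, 10/11, 1]
j=0: u_0=11/120 ∈ [0, 2/11) → index 0
j=1: u_1=41/120 ∈ [2/11, 1/2) → index 1
j=2: u_2=71/120 ∈ [1/2, 10/11) → index 2
j=3: u_3=101/120 ∈ [1/2, 10/11) → index 2

0 1 2 2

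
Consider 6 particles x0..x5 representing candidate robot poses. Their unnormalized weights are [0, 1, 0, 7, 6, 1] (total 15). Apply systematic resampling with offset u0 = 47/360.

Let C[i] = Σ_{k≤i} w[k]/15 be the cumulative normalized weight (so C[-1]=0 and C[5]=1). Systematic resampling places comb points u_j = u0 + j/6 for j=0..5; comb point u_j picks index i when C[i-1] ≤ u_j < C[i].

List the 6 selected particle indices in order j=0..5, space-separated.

3 3 3 4 4 5

C = [0, 1/15, 1/15, 8/15, 14/15, 1]
j=0: u_0=47/360 ∈ [1/15, 8/15) → index 3
j=1: u_1=107/360 ∈ [1/15, 8/15) → index 3
j=2: u_2=167/360 ∈ [1/15, 8/15) → index 3
j=3: u_3=227/360 ∈ [8/15, 14/15) → index 4
j=4: u_4=287/360 ∈ [8/15, 14/15) → index 4
j=5: u_5=347/360 ∈ [14/15, 1) → index 5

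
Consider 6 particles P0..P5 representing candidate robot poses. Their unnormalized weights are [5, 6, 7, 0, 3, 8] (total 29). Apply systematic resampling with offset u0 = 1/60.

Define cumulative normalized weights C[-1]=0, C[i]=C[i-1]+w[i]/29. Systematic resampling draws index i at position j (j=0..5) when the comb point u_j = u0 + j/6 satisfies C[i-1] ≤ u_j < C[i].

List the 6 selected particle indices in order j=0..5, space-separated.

0 1 1 2 4 5

C = [5/29, 11/29, 18/29, 18/29, 21/29, 1]
j=0: u_0=1/60 ∈ [0, 5/29) → index 0
j=1: u_1=11/60 ∈ [5/29, 11/29) → index 1
j=2: u_2=7/20 ∈ [5/29, 11/29) → index 1
j=3: u_3=31/60 ∈ [11/29, 18/29) → index 2
j=4: u_4=41/60 ∈ [18/29, 21/29) → index 4
j=5: u_5=17/20 ∈ [21/29, 1) → index 5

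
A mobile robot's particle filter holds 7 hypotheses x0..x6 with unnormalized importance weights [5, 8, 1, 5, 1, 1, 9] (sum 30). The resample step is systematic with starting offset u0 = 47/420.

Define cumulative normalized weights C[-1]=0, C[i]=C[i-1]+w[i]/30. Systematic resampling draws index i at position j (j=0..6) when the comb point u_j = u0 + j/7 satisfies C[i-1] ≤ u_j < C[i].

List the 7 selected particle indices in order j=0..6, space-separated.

C = [1/6, 13/30, 7/15, 19/30, 2/3, 7/10, 1]
j=0: u_0=47/420 ∈ [0, 1/6) → index 0
j=1: u_1=107/420 ∈ [1/6, 13/30) → index 1
j=2: u_2=167/420 ∈ [1/6, 13/30) → index 1
j=3: u_3=227/420 ∈ [7/15, 19/30) → index 3
j=4: u_4=41/60 ∈ [2/3, 7/10) → index 5
j=5: u_5=347/420 ∈ [7/10, 1) → index 6
j=6: u_6=407/420 ∈ [7/10, 1) → index 6

0 1 1 3 5 6 6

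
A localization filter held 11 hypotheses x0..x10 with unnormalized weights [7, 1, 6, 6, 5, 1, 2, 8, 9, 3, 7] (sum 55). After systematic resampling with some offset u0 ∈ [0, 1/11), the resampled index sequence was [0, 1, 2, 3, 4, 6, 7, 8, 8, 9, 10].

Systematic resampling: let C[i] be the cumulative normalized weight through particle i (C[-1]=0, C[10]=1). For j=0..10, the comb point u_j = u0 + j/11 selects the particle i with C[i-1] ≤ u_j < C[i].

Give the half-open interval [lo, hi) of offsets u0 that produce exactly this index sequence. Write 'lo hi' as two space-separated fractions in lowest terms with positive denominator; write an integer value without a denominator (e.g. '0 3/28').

C = [7/55, 8/55, 14/55, 4/11, 5/11, 26/55, 28/55, 36/55, 9/11, 48/55, 1]
j=0 picked index 0: u0 ∈ [0, 7/55)
j=1 picked index 1: u0 ∈ [2/55, 3/55)
j=2 picked index 2: u0 ∈ [-2/55, 4/55)
j=3 picked index 3: u0 ∈ [-1/55, 1/11)
j=4 picked index 4: u0 ∈ [0, 1/11)
j=5 picked index 6: u0 ∈ [1/55, 3/55)
j=6 picked index 7: u0 ∈ [-2/55, 6/55)
j=7 picked index 8: u0 ∈ [1/55, 2/11)
j=8 picked index 8: u0 ∈ [-4/55, 1/11)
j=9 picked index 9: u0 ∈ [0, 3/55)
j=10 picked index 10: u0 ∈ [-2/55, 1/11)
intersection: [2/55, 3/55)

2/55 3/55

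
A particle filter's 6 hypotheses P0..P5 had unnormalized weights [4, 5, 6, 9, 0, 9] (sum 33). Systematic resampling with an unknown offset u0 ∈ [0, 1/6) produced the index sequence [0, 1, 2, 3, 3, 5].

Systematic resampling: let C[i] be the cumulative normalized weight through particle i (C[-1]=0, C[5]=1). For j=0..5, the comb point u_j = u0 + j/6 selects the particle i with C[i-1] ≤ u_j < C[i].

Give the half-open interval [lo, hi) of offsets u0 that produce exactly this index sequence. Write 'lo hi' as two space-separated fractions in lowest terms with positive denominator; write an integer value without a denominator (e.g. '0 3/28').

C = [4/33, 3/11, 5/11, 8/11, 8/11, 1]
j=0 picked index 0: u0 ∈ [0, 4/33)
j=1 picked index 1: u0 ∈ [-1/22, 7/66)
j=2 picked index 2: u0 ∈ [-2/33, 4/33)
j=3 picked index 3: u0 ∈ [-1/22, 5/22)
j=4 picked index 3: u0 ∈ [-7/33, 2/33)
j=5 picked index 5: u0 ∈ [-7/66, 1/6)
intersection: [0, 2/33)

0 2/33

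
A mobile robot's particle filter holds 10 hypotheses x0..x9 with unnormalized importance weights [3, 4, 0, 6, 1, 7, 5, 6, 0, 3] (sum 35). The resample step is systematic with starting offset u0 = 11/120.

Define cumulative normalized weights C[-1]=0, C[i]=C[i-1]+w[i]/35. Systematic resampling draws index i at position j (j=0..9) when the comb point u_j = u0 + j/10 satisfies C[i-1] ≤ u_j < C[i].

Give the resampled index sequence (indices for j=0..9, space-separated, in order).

1 1 3 4 5 5 6 7 7 9

C = [3/35, 1/5, 1/5, 13/35, 2/5, 3/5, 26/35, 32/35, 32/35, 1]
j=0: u_0=11/120 ∈ [3/35, 1/5) → index 1
j=1: u_1=23/120 ∈ [3/35, 1/5) → index 1
j=2: u_2=7/24 ∈ [1/5, 13/35) → index 3
j=3: u_3=47/120 ∈ [13/35, 2/5) → index 4
j=4: u_4=59/120 ∈ [2/5, 3/5) → index 5
j=5: u_5=71/120 ∈ [2/5, 3/5) → index 5
j=6: u_6=83/120 ∈ [3/5, 26/35) → index 6
j=7: u_7=19/24 ∈ [26/35, 32/35) → index 7
j=8: u_8=107/120 ∈ [26/35, 32/35) → index 7
j=9: u_9=119/120 ∈ [32/35, 1) → index 9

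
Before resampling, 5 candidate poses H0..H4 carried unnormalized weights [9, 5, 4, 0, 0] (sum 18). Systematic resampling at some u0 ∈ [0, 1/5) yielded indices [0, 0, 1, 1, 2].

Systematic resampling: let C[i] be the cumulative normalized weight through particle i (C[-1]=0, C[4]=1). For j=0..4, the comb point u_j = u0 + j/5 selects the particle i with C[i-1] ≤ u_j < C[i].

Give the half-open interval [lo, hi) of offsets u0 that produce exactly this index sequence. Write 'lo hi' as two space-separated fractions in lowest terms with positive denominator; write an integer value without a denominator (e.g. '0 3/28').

C = [1/2, 7/9, 1, 1, 1]
j=0 picked index 0: u0 ∈ [0, 1/2)
j=1 picked index 0: u0 ∈ [-1/5, 3/10)
j=2 picked index 1: u0 ∈ [1/10, 17/45)
j=3 picked index 1: u0 ∈ [-1/10, 8/45)
j=4 picked index 2: u0 ∈ [-1/45, 1/5)
intersection: [1/10, 8/45)

1/10 8/45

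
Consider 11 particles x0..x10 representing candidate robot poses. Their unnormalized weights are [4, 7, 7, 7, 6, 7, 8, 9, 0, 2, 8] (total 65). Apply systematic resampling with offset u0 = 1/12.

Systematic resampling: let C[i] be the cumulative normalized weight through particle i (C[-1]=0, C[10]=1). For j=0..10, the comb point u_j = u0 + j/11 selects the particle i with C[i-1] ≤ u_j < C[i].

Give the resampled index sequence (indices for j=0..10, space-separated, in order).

1 2 2 3 4 5 6 7 7 10 10

C = [4/65, 11/65, 18/65, 5/13, 31/65, 38/65, 46/65, 11/13, 11/13, 57/65, 1]
j=0: u_0=1/12 ∈ [4/65, 11/65) → index 1
j=1: u_1=23/132 ∈ [11/65, 18/65) → index 2
j=2: u_2=35/132 ∈ [11/65, 18/65) → index 2
j=3: u_3=47/132 ∈ [18/65, 5/13) → index 3
j=4: u_4=59/132 ∈ [5/13, 31/65) → index 4
j=5: u_5=71/132 ∈ [31/65, 38/65) → index 5
j=6: u_6=83/132 ∈ [38/65, 46/65) → index 6
j=7: u_7=95/132 ∈ [46/65, 11/13) → index 7
j=8: u_8=107/132 ∈ [46/65, 11/13) → index 7
j=9: u_9=119/132 ∈ [57/65, 1) → index 10
j=10: u_10=131/132 ∈ [57/65, 1) → index 10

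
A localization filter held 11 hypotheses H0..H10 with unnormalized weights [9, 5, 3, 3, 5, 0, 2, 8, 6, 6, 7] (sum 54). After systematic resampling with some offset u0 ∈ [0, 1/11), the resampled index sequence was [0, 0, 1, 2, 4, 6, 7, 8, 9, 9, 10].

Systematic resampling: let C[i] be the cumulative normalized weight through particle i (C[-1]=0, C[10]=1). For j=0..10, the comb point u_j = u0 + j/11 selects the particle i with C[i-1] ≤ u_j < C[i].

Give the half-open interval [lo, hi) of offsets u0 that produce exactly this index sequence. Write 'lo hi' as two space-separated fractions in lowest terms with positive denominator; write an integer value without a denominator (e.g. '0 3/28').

C = [1/6, 7/27, 17/54, 10/27, 25/54, 25/54, 1/2, 35/54, 41/54, 47/54, 1]
j=0 picked index 0: u0 ∈ [0, 1/6)
j=1 picked index 0: u0 ∈ [-1/11, 5/66)
j=2 picked index 1: u0 ∈ [-1/66, 23/297)
j=3 picked index 2: u0 ∈ [-4/297, 25/594)
j=4 picked index 4: u0 ∈ [2/297, 59/594)
j=5 picked index 6: u0 ∈ [5/594, 1/22)
j=6 picked index 7: u0 ∈ [-1/22, 61/594)
j=7 picked index 8: u0 ∈ [7/594, 73/594)
j=8 picked index 9: u0 ∈ [19/594, 85/594)
j=9 picked index 9: u0 ∈ [-35/594, 31/594)
j=10 picked index 10: u0 ∈ [-23/594, 1/11)
intersection: [19/594, 25/594)

19/594 25/594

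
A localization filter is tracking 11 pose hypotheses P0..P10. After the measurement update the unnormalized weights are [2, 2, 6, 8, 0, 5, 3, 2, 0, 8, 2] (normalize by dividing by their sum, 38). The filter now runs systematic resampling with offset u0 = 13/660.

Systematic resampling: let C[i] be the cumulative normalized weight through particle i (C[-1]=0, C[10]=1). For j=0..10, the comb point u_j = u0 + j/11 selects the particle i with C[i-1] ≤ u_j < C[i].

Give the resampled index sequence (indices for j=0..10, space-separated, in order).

0 2 2 3 3 5 5 6 9 9 9

C = [1/19, 2/19, 5/19, 9/19, 9/19, 23/38, 13/19, 14/19, 14/19, 18/19, 1]
j=0: u_0=13/660 ∈ [0, 1/19) → index 0
j=1: u_1=73/660 ∈ [2/19, 5/19) → index 2
j=2: u_2=133/660 ∈ [2/19, 5/19) → index 2
j=3: u_3=193/660 ∈ [5/19, 9/19) → index 3
j=4: u_4=23/60 ∈ [5/19, 9/19) → index 3
j=5: u_5=313/660 ∈ [9/19, 23/38) → index 5
j=6: u_6=373/660 ∈ [9/19, 23/38) → index 5
j=7: u_7=433/660 ∈ [23/38, 13/19) → index 6
j=8: u_8=493/660 ∈ [14/19, 18/19) → index 9
j=9: u_9=553/660 ∈ [14/19, 18/19) → index 9
j=10: u_10=613/660 ∈ [14/19, 18/19) → index 9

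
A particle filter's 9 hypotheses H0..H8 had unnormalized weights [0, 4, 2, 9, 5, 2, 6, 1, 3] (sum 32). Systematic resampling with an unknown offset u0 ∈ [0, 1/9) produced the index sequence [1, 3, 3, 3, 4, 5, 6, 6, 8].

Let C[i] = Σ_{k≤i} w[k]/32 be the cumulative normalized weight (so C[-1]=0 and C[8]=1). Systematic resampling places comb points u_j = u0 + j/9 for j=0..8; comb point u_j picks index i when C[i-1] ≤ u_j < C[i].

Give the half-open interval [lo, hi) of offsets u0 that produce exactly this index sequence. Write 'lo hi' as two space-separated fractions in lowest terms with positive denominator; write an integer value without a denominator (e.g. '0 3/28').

11/144 7/72

C = [0, 1/8, 3/16, 15/32, 5/8, 11/16, 7/8, 29/32, 1]
j=0 picked index 1: u0 ∈ [0, 1/8)
j=1 picked index 3: u0 ∈ [11/144, 103/288)
j=2 picked index 3: u0 ∈ [-5/144, 71/288)
j=3 picked index 3: u0 ∈ [-7/48, 13/96)
j=4 picked index 4: u0 ∈ [7/288, 13/72)
j=5 picked index 5: u0 ∈ [5/72, 19/144)
j=6 picked index 6: u0 ∈ [1/48, 5/24)
j=7 picked index 6: u0 ∈ [-13/144, 7/72)
j=8 picked index 8: u0 ∈ [5/288, 1/9)
intersection: [11/144, 7/72)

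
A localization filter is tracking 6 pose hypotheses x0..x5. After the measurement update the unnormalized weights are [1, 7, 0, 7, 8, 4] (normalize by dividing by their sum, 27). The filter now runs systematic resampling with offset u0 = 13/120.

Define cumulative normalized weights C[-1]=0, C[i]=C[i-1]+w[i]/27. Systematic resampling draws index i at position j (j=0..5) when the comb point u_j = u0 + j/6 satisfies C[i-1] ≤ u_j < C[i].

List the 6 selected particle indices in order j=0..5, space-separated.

1 1 3 4 4 5

C = [1/27, 8/27, 8/27, 5/9, 23/27, 1]
j=0: u_0=13/120 ∈ [1/27, 8/27) → index 1
j=1: u_1=11/40 ∈ [1/27, 8/27) → index 1
j=2: u_2=53/120 ∈ [8/27, 5/9) → index 3
j=3: u_3=73/120 ∈ [5/9, 23/27) → index 4
j=4: u_4=31/40 ∈ [5/9, 23/27) → index 4
j=5: u_5=113/120 ∈ [23/27, 1) → index 5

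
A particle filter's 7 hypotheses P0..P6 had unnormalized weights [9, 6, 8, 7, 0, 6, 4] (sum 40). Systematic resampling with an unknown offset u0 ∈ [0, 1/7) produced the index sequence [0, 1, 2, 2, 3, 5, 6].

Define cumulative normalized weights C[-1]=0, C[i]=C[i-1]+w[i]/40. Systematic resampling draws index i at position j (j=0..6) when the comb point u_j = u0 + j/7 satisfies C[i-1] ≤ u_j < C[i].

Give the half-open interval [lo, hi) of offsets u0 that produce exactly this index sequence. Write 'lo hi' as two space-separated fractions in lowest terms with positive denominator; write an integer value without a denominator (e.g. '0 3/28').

5/56 1/7

C = [9/40, 3/8, 23/40, 3/4, 3/4, 9/10, 1]
j=0 picked index 0: u0 ∈ [0, 9/40)
j=1 picked index 1: u0 ∈ [23/280, 13/56)
j=2 picked index 2: u0 ∈ [5/56, 81/280)
j=3 picked index 2: u0 ∈ [-3/56, 41/280)
j=4 picked index 3: u0 ∈ [1/280, 5/28)
j=5 picked index 5: u0 ∈ [1/28, 13/70)
j=6 picked index 6: u0 ∈ [3/70, 1/7)
intersection: [5/56, 1/7)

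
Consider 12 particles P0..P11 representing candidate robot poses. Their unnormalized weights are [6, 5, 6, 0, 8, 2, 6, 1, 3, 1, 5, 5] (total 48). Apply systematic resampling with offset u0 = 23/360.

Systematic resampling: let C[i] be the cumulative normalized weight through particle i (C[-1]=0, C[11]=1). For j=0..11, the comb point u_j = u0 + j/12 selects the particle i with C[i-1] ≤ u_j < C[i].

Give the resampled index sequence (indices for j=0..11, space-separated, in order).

C = [1/8, 11/48, 17/48, 17/48, 25/48, 9/16, 11/16, 17/24, 37/48, 19/24, 43/48, 1]
j=0: u_0=23/360 ∈ [0, 1/8) → index 0
j=1: u_1=53/360 ∈ [1/8, 11/48) → index 1
j=2: u_2=83/360 ∈ [11/48, 17/48) → index 2
j=3: u_3=113/360 ∈ [11/48, 17/48) → index 2
j=4: u_4=143/360 ∈ [17/48, 25/48) → index 4
j=5: u_5=173/360 ∈ [17/48, 25/48) → index 4
j=6: u_6=203/360 ∈ [9/16, 11/16) → index 6
j=7: u_7=233/360 ∈ [9/16, 11/16) → index 6
j=8: u_8=263/360 ∈ [17/24, 37/48) → index 8
j=9: u_9=293/360 ∈ [19/24, 43/48) → index 10
j=10: u_10=323/360 ∈ [43/48, 1) → index 11
j=11: u_11=353/360 ∈ [43/48, 1) → index 11

0 1 2 2 4 4 6 6 8 10 11 11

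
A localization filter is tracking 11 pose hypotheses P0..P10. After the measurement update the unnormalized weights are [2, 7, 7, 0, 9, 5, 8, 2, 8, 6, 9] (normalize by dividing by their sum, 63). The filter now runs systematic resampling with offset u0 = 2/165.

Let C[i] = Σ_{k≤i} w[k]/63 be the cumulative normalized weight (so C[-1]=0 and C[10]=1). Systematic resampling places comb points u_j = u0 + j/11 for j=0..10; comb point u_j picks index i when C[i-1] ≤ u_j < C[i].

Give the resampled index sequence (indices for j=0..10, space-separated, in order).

C = [2/63, 1/7, 16/63, 16/63, 25/63, 10/21, 38/63, 40/63, 16/21, 6/7, 1]
j=0: u_0=2/165 ∈ [0, 2/63) → index 0
j=1: u_1=17/165 ∈ [2/63, 1/7) → index 1
j=2: u_2=32/165 ∈ [1/7, 16/63) → index 2
j=3: u_3=47/165 ∈ [16/63, 25/63) → index 4
j=4: u_4=62/165 ∈ [16/63, 25/63) → index 4
j=5: u_5=7/15 ∈ [25/63, 10/21) → index 5
j=6: u_6=92/165 ∈ [10/21, 38/63) → index 6
j=7: u_7=107/165 ∈ [40/63, 16/21) → index 8
j=8: u_8=122/165 ∈ [40/63, 16/21) → index 8
j=9: u_9=137/165 ∈ [16/21, 6/7) → index 9
j=10: u_10=152/165 ∈ [6/7, 1) → index 10

0 1 2 4 4 5 6 8 8 9 10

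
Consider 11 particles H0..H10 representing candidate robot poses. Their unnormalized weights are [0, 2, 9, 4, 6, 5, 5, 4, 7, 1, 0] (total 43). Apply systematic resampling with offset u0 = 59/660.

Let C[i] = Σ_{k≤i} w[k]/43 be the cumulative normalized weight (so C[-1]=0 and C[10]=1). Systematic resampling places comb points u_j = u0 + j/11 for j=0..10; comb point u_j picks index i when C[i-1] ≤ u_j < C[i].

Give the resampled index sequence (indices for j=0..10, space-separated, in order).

2 2 3 4 4 5 6 7 8 8 9

C = [0, 2/43, 11/43, 15/43, 21/43, 26/43, 31/43, 35/43, 42/43, 1, 1]
j=0: u_0=59/660 ∈ [2/43, 11/43) → index 2
j=1: u_1=119/660 ∈ [2/43, 11/43) → index 2
j=2: u_2=179/660 ∈ [11/43, 15/43) → index 3
j=3: u_3=239/660 ∈ [15/43, 21/43) → index 4
j=4: u_4=299/660 ∈ [15/43, 21/43) → index 4
j=5: u_5=359/660 ∈ [21/43, 26/43) → index 5
j=6: u_6=419/660 ∈ [26/43, 31/43) → index 6
j=7: u_7=479/660 ∈ [31/43, 35/43) → index 7
j=8: u_8=49/60 ∈ [35/43, 42/43) → index 8
j=9: u_9=599/660 ∈ [35/43, 42/43) → index 8
j=10: u_10=659/660 ∈ [42/43, 1) → index 9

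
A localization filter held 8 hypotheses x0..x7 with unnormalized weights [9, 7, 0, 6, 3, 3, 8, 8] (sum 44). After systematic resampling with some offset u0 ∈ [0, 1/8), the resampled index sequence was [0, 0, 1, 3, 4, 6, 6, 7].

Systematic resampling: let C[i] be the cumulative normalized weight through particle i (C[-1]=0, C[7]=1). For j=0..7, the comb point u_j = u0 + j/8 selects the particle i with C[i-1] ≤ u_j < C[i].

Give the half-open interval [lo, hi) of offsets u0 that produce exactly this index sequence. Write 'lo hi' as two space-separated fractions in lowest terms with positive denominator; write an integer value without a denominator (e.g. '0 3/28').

1/88 3/44

C = [9/44, 4/11, 4/11, 1/2, 25/44, 7/11, 9/11, 1]
j=0 picked index 0: u0 ∈ [0, 9/44)
j=1 picked index 0: u0 ∈ [-1/8, 7/88)
j=2 picked index 1: u0 ∈ [-1/22, 5/44)
j=3 picked index 3: u0 ∈ [-1/88, 1/8)
j=4 picked index 4: u0 ∈ [0, 3/44)
j=5 picked index 6: u0 ∈ [1/88, 17/88)
j=6 picked index 6: u0 ∈ [-5/44, 3/44)
j=7 picked index 7: u0 ∈ [-5/88, 1/8)
intersection: [1/88, 3/44)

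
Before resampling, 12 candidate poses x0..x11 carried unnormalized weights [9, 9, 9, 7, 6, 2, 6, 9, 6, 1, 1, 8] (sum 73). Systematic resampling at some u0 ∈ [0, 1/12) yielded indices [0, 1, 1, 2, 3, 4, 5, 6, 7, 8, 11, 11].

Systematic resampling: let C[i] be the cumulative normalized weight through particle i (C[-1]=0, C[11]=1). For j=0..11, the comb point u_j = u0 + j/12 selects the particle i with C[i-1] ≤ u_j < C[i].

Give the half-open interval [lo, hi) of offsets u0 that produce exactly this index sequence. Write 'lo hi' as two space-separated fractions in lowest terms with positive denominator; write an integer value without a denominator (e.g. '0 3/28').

C = [9/73, 18/73, 27/73, 34/73, 40/73, 42/73, 48/73, 57/73, 63/73, 64/73, 65/73, 1]
j=0 picked index 0: u0 ∈ [0, 9/73)
j=1 picked index 1: u0 ∈ [35/876, 143/876)
j=2 picked index 1: u0 ∈ [-19/438, 35/438)
j=3 picked index 2: u0 ∈ [-1/292, 35/292)
j=4 picked index 3: u0 ∈ [8/219, 29/219)
j=5 picked index 4: u0 ∈ [43/876, 115/876)
j=6 picked index 5: u0 ∈ [7/146, 11/146)
j=7 picked index 6: u0 ∈ [-7/876, 65/876)
j=8 picked index 7: u0 ∈ [-2/219, 25/219)
j=9 picked index 8: u0 ∈ [9/292, 33/292)
j=10 picked index 11: u0 ∈ [25/438, 1/6)
j=11 picked index 11: u0 ∈ [-23/876, 1/12)
intersection: [25/438, 65/876)

25/438 65/876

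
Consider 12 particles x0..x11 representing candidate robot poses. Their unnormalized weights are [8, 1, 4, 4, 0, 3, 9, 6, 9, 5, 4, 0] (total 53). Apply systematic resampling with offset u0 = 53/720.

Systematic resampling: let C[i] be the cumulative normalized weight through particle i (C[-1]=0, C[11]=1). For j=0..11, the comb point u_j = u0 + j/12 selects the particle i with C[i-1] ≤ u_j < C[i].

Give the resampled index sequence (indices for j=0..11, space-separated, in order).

C = [8/53, 9/53, 13/53, 17/53, 17/53, 20/53, 29/53, 35/53, 44/53, 49/53, 1, 1]
j=0: u_0=53/720 ∈ [0, 8/53) → index 0
j=1: u_1=113/720 ∈ [8/53, 9/53) → index 1
j=2: u_2=173/720 ∈ [9/53, 13/53) → index 2
j=3: u_3=233/720 ∈ [17/53, 20/53) → index 5
j=4: u_4=293/720 ∈ [20/53, 29/53) → index 6
j=5: u_5=353/720 ∈ [20/53, 29/53) → index 6
j=6: u_6=413/720 ∈ [29/53, 35/53) → index 7
j=7: u_7=473/720 ∈ [29/53, 35/53) → index 7
j=8: u_8=533/720 ∈ [35/53, 44/53) → index 8
j=9: u_9=593/720 ∈ [35/53, 44/53) → index 8
j=10: u_10=653/720 ∈ [44/53, 49/53) → index 9
j=11: u_11=713/720 ∈ [49/53, 1) → index 10

0 1 2 5 6 6 7 7 8 8 9 10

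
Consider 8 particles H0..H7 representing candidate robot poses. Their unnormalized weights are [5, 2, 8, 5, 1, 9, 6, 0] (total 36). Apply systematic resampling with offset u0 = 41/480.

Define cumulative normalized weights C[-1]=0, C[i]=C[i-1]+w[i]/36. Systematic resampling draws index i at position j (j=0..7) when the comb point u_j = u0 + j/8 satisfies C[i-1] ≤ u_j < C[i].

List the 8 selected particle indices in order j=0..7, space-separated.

0 2 2 3 5 5 6 6

C = [5/36, 7/36, 5/12, 5/9, 7/12, 5/6, 1, 1]
j=0: u_0=41/480 ∈ [0, 5/36) → index 0
j=1: u_1=101/480 ∈ [7/36, 5/12) → index 2
j=2: u_2=161/480 ∈ [7/36, 5/12) → index 2
j=3: u_3=221/480 ∈ [5/12, 5/9) → index 3
j=4: u_4=281/480 ∈ [7/12, 5/6) → index 5
j=5: u_5=341/480 ∈ [7/12, 5/6) → index 5
j=6: u_6=401/480 ∈ [5/6, 1) → index 6
j=7: u_7=461/480 ∈ [5/6, 1) → index 6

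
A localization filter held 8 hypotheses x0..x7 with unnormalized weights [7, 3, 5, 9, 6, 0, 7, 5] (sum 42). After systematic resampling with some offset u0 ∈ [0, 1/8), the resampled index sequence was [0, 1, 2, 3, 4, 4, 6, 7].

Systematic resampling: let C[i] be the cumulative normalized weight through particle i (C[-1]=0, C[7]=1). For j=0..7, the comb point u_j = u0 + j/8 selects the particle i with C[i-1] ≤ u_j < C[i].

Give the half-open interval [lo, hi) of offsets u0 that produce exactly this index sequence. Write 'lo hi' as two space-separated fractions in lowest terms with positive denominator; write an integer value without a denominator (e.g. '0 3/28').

1/14 5/56

C = [1/6, 5/21, 5/14, 4/7, 5/7, 5/7, 37/42, 1]
j=0 picked index 0: u0 ∈ [0, 1/6)
j=1 picked index 1: u0 ∈ [1/24, 19/168)
j=2 picked index 2: u0 ∈ [-1/84, 3/28)
j=3 picked index 3: u0 ∈ [-1/56, 11/56)
j=4 picked index 4: u0 ∈ [1/14, 3/14)
j=5 picked index 4: u0 ∈ [-3/56, 5/56)
j=6 picked index 6: u0 ∈ [-1/28, 11/84)
j=7 picked index 7: u0 ∈ [1/168, 1/8)
intersection: [1/14, 5/56)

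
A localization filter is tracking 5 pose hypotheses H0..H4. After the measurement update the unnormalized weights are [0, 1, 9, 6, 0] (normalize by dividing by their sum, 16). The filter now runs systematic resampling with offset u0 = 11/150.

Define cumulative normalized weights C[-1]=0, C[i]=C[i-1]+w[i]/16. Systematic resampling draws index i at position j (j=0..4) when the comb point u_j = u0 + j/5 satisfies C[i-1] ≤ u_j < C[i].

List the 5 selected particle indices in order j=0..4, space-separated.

2 2 2 3 3

C = [0, 1/16, 5/8, 1, 1]
j=0: u_0=11/150 ∈ [1/16, 5/8) → index 2
j=1: u_1=41/150 ∈ [1/16, 5/8) → index 2
j=2: u_2=71/150 ∈ [1/16, 5/8) → index 2
j=3: u_3=101/150 ∈ [5/8, 1) → index 3
j=4: u_4=131/150 ∈ [5/8, 1) → index 3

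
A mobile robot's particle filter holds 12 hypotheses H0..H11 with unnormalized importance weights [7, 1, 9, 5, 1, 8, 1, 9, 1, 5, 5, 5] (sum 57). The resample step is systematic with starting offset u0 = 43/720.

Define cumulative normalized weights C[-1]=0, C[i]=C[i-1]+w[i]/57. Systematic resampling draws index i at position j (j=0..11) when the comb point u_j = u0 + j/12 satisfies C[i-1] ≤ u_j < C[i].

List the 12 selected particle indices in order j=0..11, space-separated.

C = [7/57, 8/57, 17/57, 22/57, 23/57, 31/57, 32/57, 41/57, 14/19, 47/57, 52/57, 1]
j=0: u_0=43/720 ∈ [0, 7/57) → index 0
j=1: u_1=103/720 ∈ [8/57, 17/57) → index 2
j=2: u_2=163/720 ∈ [8/57, 17/57) → index 2
j=3: u_3=223/720 ∈ [17/57, 22/57) → index 3
j=4: u_4=283/720 ∈ [22/57, 23/57) → index 4
j=5: u_5=343/720 ∈ [23/57, 31/57) → index 5
j=6: u_6=403/720 ∈ [31/57, 32/57) → index 6
j=7: u_7=463/720 ∈ [32/57, 41/57) → index 7
j=8: u_8=523/720 ∈ [41/57, 14/19) → index 8
j=9: u_9=583/720 ∈ [14/19, 47/57) → index 9
j=10: u_10=643/720 ∈ [47/57, 52/57) → index 10
j=11: u_11=703/720 ∈ [52/57, 1) → index 11

0 2 2 3 4 5 6 7 8 9 10 11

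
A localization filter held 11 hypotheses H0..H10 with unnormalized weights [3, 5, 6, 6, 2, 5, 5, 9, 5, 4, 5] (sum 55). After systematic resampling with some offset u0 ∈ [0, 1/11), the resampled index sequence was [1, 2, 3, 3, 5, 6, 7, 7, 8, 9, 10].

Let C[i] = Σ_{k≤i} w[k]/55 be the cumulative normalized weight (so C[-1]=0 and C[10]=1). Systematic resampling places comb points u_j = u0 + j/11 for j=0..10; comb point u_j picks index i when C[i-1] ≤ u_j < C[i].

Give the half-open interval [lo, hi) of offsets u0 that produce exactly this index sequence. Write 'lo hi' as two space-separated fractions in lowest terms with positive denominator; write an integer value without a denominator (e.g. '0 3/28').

C = [3/55, 8/55, 14/55, 4/11, 2/5, 27/55, 32/55, 41/55, 46/55, 10/11, 1]
j=0 picked index 1: u0 ∈ [3/55, 8/55)
j=1 picked index 2: u0 ∈ [3/55, 9/55)
j=2 picked index 3: u0 ∈ [4/55, 2/11)
j=3 picked index 3: u0 ∈ [-1/55, 1/11)
j=4 picked index 5: u0 ∈ [2/55, 7/55)
j=5 picked index 6: u0 ∈ [2/55, 7/55)
j=6 picked index 7: u0 ∈ [2/55, 1/5)
j=7 picked index 7: u0 ∈ [-3/55, 6/55)
j=8 picked index 8: u0 ∈ [1/55, 6/55)
j=9 picked index 9: u0 ∈ [1/55, 1/11)
j=10 picked index 10: u0 ∈ [0, 1/11)
intersection: [4/55, 1/11)

4/55 1/11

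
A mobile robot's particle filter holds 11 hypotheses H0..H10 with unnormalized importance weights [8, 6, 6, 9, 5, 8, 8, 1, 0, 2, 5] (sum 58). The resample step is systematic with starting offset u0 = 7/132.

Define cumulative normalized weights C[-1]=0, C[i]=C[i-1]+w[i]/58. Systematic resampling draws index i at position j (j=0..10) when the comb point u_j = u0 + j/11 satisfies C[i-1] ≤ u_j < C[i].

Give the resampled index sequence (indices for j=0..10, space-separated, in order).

0 1 1 2 3 4 5 5 6 7 10

C = [4/29, 7/29, 10/29, 1/2, 17/29, 21/29, 25/29, 51/58, 51/58, 53/58, 1]
j=0: u_0=7/132 ∈ [0, 4/29) → index 0
j=1: u_1=19/132 ∈ [4/29, 7/29) → index 1
j=2: u_2=31/132 ∈ [4/29, 7/29) → index 1
j=3: u_3=43/132 ∈ [7/29, 10/29) → index 2
j=4: u_4=5/12 ∈ [10/29, 1/2) → index 3
j=5: u_5=67/132 ∈ [1/2, 17/29) → index 4
j=6: u_6=79/132 ∈ [17/29, 21/29) → index 5
j=7: u_7=91/132 ∈ [17/29, 21/29) → index 5
j=8: u_8=103/132 ∈ [21/29, 25/29) → index 6
j=9: u_9=115/132 ∈ [25/29, 51/58) → index 7
j=10: u_10=127/132 ∈ [53/58, 1) → index 10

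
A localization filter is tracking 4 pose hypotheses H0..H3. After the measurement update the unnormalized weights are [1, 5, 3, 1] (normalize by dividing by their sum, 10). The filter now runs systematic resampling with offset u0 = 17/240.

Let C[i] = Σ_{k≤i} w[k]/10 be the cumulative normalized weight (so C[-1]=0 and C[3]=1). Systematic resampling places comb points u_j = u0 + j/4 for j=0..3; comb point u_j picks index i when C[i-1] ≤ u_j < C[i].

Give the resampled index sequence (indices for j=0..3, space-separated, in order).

0 1 1 2

C = [1/10, 3/5, 9/10, 1]
j=0: u_0=17/240 ∈ [0, 1/10) → index 0
j=1: u_1=77/240 ∈ [1/10, 3/5) → index 1
j=2: u_2=137/240 ∈ [1/10, 3/5) → index 1
j=3: u_3=197/240 ∈ [3/5, 9/10) → index 2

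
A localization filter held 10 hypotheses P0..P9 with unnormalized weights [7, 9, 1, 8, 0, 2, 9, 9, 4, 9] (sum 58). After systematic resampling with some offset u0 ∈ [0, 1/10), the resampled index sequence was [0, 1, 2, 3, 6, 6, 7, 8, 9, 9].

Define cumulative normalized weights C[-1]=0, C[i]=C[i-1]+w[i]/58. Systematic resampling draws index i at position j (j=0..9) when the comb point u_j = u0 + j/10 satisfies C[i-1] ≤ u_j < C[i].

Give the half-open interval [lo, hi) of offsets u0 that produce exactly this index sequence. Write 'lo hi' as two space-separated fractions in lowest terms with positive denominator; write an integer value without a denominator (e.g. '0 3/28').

C = [7/58, 8/29, 17/58, 25/58, 25/58, 27/58, 18/29, 45/58, 49/58, 1]
j=0 picked index 0: u0 ∈ [0, 7/58)
j=1 picked index 1: u0 ∈ [3/145, 51/290)
j=2 picked index 2: u0 ∈ [11/145, 27/290)
j=3 picked index 3: u0 ∈ [-1/145, 19/145)
j=4 picked index 6: u0 ∈ [19/290, 32/145)
j=5 picked index 6: u0 ∈ [-1/29, 7/58)
j=6 picked index 7: u0 ∈ [3/145, 51/290)
j=7 picked index 8: u0 ∈ [11/145, 21/145)
j=8 picked index 9: u0 ∈ [13/290, 1/5)
j=9 picked index 9: u0 ∈ [-8/145, 1/10)
intersection: [11/145, 27/290)

11/145 27/290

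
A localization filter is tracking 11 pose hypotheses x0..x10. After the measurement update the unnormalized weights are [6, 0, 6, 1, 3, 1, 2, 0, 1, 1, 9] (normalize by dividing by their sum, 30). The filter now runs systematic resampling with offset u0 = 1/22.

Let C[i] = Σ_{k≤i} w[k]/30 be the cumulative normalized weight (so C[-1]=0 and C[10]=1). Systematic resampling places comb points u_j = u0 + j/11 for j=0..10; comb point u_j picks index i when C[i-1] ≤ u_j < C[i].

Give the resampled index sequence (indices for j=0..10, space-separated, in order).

0 0 2 2 3 4 6 9 10 10 10

C = [1/5, 1/5, 2/5, 13/30, 8/15, 17/30, 19/30, 19/30, 2/3, 7/10, 1]
j=0: u_0=1/22 ∈ [0, 1/5) → index 0
j=1: u_1=3/22 ∈ [0, 1/5) → index 0
j=2: u_2=5/22 ∈ [1/5, 2/5) → index 2
j=3: u_3=7/22 ∈ [1/5, 2/5) → index 2
j=4: u_4=9/22 ∈ [2/5, 13/30) → index 3
j=5: u_5=1/2 ∈ [13/30, 8/15) → index 4
j=6: u_6=13/22 ∈ [17/30, 19/30) → index 6
j=7: u_7=15/22 ∈ [2/3, 7/10) → index 9
j=8: u_8=17/22 ∈ [7/10, 1) → index 10
j=9: u_9=19/22 ∈ [7/10, 1) → index 10
j=10: u_10=21/22 ∈ [7/10, 1) → index 10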